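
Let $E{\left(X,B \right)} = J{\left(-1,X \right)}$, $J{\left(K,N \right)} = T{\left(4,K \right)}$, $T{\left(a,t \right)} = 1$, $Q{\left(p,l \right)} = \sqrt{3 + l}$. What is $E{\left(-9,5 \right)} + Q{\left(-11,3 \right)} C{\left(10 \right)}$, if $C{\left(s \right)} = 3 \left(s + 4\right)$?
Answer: $1 + 42 \sqrt{6} \approx 103.88$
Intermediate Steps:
$J{\left(K,N \right)} = 1$
$E{\left(X,B \right)} = 1$
$C{\left(s \right)} = 12 + 3 s$ ($C{\left(s \right)} = 3 \left(4 + s\right) = 12 + 3 s$)
$E{\left(-9,5 \right)} + Q{\left(-11,3 \right)} C{\left(10 \right)} = 1 + \sqrt{3 + 3} \left(12 + 3 \cdot 10\right) = 1 + \sqrt{6} \left(12 + 30\right) = 1 + \sqrt{6} \cdot 42 = 1 + 42 \sqrt{6}$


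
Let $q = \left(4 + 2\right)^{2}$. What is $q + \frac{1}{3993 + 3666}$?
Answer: $\frac{275725}{7659} \approx 36.0$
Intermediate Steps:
$q = 36$ ($q = 6^{2} = 36$)
$q + \frac{1}{3993 + 3666} = 36 + \frac{1}{3993 + 3666} = 36 + \frac{1}{7659} = \frac{275725}{7659}$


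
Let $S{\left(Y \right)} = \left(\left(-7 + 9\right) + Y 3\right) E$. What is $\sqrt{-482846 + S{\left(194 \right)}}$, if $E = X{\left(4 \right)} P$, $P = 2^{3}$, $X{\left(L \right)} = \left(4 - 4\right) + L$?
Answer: $i \sqrt{464158} \approx 681.29 i$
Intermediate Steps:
$X{\left(L \right)} = L$ ($X{\left(L \right)} = 0 + L = L$)
$P = 8$
$E = 32$ ($E = 4 \cdot 8 = 32$)
$S{\left(Y \right)} = 64 + 96 Y$ ($S{\left(Y \right)} = \left(\left(-7 + 9\right) + Y 3\right) 32 = \left(2 + 3 Y\right) 32 = 64 + 96 Y$)
$\sqrt{-482846 + S{\left(194 \right)}} = \sqrt{-482846 + \left(64 + 96 \cdot 194\right)} = \sqrt{-482846 + \left(64 + 18624\right)} = \sqrt{-482846 + 18688} = \sqrt{-464158} = i \sqrt{464158}$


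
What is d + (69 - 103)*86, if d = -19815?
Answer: -22739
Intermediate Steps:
d + (69 - 103)*86 = -19815 + (69 - 103)*86 = -19815 - 34*86 = -19815 - 2924 = -22739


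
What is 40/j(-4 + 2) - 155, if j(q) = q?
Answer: -175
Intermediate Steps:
40/j(-4 + 2) - 155 = 40/(-4 + 2) - 155 = 40/(-2) - 155 = 40*(-1/2) - 155 = -20 - 155 = -175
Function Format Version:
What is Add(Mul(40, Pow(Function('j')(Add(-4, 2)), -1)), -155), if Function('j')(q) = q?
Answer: -175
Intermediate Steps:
Add(Mul(40, Pow(Function('j')(Add(-4, 2)), -1)), -155) = Add(Mul(40, Pow(Add(-4, 2), -1)), -155) = Add(Mul(40, Pow(-2, -1)), -155) = Add(Mul(40, Rational(-1, 2)), -155) = Add(-20, -155) = -175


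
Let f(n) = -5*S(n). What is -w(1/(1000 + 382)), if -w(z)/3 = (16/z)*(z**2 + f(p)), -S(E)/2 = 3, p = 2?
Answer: 1375145304/691 ≈ 1.9901e+6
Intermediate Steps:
S(E) = -6 (S(E) = -2*3 = -6)
f(n) = 30 (f(n) = -5*(-6) = 30)
w(z) = -48*(30 + z**2)/z (w(z) = -3*16/z*(z**2 + 30) = -3*16/z*(30 + z**2) = -48*(30 + z**2)/z)
-w(1/(1000 + 382)) = -(-1440/(1/(1000 + 382)) - 48/(1000 + 382)) = -(-1440/(1/1382) - 48/1382) = -(-1440/1/1382 - 48*1/1382) = -(-1440*1382 - 24/691) = -(-1990080 - 24/691) = -1*(-1375145304/691) = 1375145304/691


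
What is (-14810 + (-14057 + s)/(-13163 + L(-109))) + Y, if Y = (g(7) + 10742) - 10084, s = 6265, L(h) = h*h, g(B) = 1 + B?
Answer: -9062408/641 ≈ -14138.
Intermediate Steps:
L(h) = h²
Y = 666 (Y = ((1 + 7) + 10742) - 10084 = (8 + 10742) - 10084 = 10750 - 10084 = 666)
(-14810 + (-14057 + s)/(-13163 + L(-109))) + Y = (-14810 + (-14057 + 6265)/(-13163 + (-109)²)) + 666 = (-14810 - 7792/(-13163 + 11881)) + 666 = (-14810 - 7792/(-1282)) + 666 = (-14810 - 7792*(-1/1282)) + 666 = (-14810 + 3896/641) + 666 = -9489314/641 + 666 = -9062408/641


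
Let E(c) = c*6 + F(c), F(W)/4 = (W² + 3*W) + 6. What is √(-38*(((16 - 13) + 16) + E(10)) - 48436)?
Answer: I*√72110 ≈ 268.53*I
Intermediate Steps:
F(W) = 24 + 4*W² + 12*W (F(W) = 4*((W² + 3*W) + 6) = 4*(6 + W² + 3*W) = 24 + 4*W² + 12*W)
E(c) = 24 + 4*c² + 18*c (E(c) = c*6 + (24 + 4*c² + 12*c) = 6*c + (24 + 4*c² + 12*c) = 24 + 4*c² + 18*c)
√(-38*(((16 - 13) + 16) + E(10)) - 48436) = √(-38*(((16 - 13) + 16) + (24 + 4*10² + 18*10)) - 48436) = √(-38*((3 + 16) + (24 + 4*100 + 180)) - 48436) = √(-38*(19 + (24 + 400 + 180)) - 48436) = √(-38*(19 + 604) - 48436) = √(-38*623 - 48436) = √(-23674 - 48436) = √(-72110) = I*√72110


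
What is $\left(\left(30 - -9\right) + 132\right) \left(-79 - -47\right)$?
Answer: $-5472$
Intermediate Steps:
$\left(\left(30 - -9\right) + 132\right) \left(-79 - -47\right) = \left(\left(30 + 9\right) + 132\right) \left(-79 + 47\right) = \left(39 + 132\right) \left(-32\right) = 171 \left(-32\right) = -5472$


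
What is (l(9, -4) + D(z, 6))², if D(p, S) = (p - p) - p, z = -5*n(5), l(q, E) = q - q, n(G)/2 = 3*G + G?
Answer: 40000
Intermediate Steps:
n(G) = 8*G (n(G) = 2*(3*G + G) = 2*(4*G) = 8*G)
l(q, E) = 0
z = -200 (z = -40*5 = -5*40 = -200)
D(p, S) = -p (D(p, S) = 0 - p = -p)
(l(9, -4) + D(z, 6))² = (0 - 1*(-200))² = (0 + 200)² = 200² = 40000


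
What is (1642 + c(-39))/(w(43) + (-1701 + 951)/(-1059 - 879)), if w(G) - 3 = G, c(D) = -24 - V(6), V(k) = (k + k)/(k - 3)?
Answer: 521322/14983 ≈ 34.794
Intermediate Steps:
V(k) = 2*k/(-3 + k) (V(k) = (2*k)/(-3 + k) = 2*k/(-3 + k))
c(D) = -28 (c(D) = -24 - 2*6/(-3 + 6) = -24 - 2*6/3 = -24 - 1*4 = -24 - 4 = -28)
w(G) = 3 + G
(1642 + c(-39))/(w(43) + (-1701 + 951)/(-1059 - 879)) = (1642 - 28)/((3 + 43) + (-1701 + 951)/(-1059 - 879)) = 1614/(46 - 750/(-1938)) = 1614/(46 - 750*(-1/1938)) = 1614/(46 + 125/323) = 1614/(14983/323) = 1614*(323/14983) = 521322/14983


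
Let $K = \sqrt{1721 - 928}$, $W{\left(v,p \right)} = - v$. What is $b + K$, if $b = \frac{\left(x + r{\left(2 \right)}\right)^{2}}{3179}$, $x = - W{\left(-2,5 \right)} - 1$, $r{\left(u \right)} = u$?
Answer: $\frac{1}{3179} + \sqrt{793} \approx 28.161$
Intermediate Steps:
$x = -3$ ($x = - \left(-1\right) \left(-2\right) - 1 = \left(-1\right) 2 - 1 = -2 - 1 = -3$)
$K = \sqrt{793} \approx 28.16$
$b = \frac{1}{3179}$ ($b = \frac{\left(-3 + 2\right)^{2}}{3179} = \left(-1\right)^{2} \cdot \frac{1}{3179} = 1 \cdot \frac{1}{3179} = \frac{1}{3179} \approx 0.00031456$)
$b + K = \frac{1}{3179} + \sqrt{793}$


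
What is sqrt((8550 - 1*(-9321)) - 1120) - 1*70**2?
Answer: -4900 + sqrt(16751) ≈ -4770.6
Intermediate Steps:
sqrt((8550 - 1*(-9321)) - 1120) - 1*70**2 = sqrt((8550 + 9321) - 1120) - 1*4900 = sqrt(17871 - 1120) - 4900 = sqrt(16751) - 4900 = -4900 + sqrt(16751)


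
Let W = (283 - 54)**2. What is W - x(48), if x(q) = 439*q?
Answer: 31369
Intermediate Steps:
W = 52441 (W = 229**2 = 52441)
W - x(48) = 52441 - 439*48 = 52441 - 1*21072 = 52441 - 21072 = 31369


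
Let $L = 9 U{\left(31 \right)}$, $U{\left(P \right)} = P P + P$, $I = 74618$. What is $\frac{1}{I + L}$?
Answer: $\frac{1}{83546} \approx 1.1969 \cdot 10^{-5}$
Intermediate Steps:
$U{\left(P \right)} = P + P^{2}$ ($U{\left(P \right)} = P^{2} + P = P + P^{2}$)
$L = 8928$ ($L = 9 \cdot 31 \left(1 + 31\right) = 9 \cdot 31 \cdot 32 = 9 \cdot 992 = 8928$)
$\frac{1}{I + L} = \frac{1}{74618 + 8928} = \frac{1}{83546}$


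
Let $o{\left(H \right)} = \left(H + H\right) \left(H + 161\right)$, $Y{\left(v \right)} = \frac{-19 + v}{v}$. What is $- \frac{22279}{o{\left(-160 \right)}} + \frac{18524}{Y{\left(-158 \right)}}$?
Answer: $\frac{940516823}{56640} \approx 16605.0$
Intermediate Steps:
$Y{\left(v \right)} = \frac{-19 + v}{v}$
$o{\left(H \right)} = 2 H \left(161 + H\right)$
$- \frac{22279}{o{\left(-160 \right)}} + \frac{18524}{Y{\left(-158 \right)}} = - \frac{22279}{2 \left(-160\right) \left(161 - 160\right)} + \frac{18524}{\frac{1}{-158} \left(-19 - 158\right)} = - \frac{22279}{2 \left(-160\right) 1} + \frac{18524}{\left(- \frac{1}{158}\right) \left(-177\right)} = - \frac{22279}{-320} + \frac{18524}{\frac{177}{158}} = \left(-22279\right) \left(- \frac{1}{320}\right) + 18524 \cdot \frac{158}{177} = \frac{22279}{320} + \frac{2926792}{177} = \frac{940516823}{56640}$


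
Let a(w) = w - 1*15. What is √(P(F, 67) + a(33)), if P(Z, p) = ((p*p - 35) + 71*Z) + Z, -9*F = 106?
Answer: 2*√906 ≈ 60.200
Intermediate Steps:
F = -106/9 (F = -⅑*106 = -106/9 ≈ -11.778)
P(Z, p) = -35 + p² + 72*Z (P(Z, p) = ((p² - 35) + 71*Z) + Z = ((-35 + p²) + 71*Z) + Z = (-35 + p² + 71*Z) + Z = -35 + p² + 72*Z)
a(w) = -15 + w (a(w) = w - 15 = -15 + w)
√(P(F, 67) + a(33)) = √((-35 + 67² + 72*(-106/9)) + (-15 + 33)) = √((-35 + 4489 - 848) + 18) = √(3606 + 18) = √3624 = 2*√906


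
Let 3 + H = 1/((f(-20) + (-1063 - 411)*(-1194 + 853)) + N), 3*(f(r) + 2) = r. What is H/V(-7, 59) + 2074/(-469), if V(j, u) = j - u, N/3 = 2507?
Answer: -34556547635/7895534801 ≈ -4.3767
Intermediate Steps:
N = 7521 (N = 3*2507 = 7521)
f(r) = -2 + r/3
H = -4591314/1530439 (H = -3 + 1/(((-2 + (⅓)*(-20)) + (-1063 - 411)*(-1194 + 853)) + 7521) = -3 + 1/(((-2 - 20/3) - 1474*(-341)) + 7521) = -3 + 1/((-26/3 + 502634) + 7521) = -3 + 1/(1507876/3 + 7521) = -3 + 1/(1530439/3) = -3 + 3/1530439 = -4591314/1530439 ≈ -3.0000)
H/V(-7, 59) + 2074/(-469) = -4591314/(1530439*(-7 - 1*59)) + 2074/(-469) = -4591314/(1530439*(-7 - 59)) + 2074*(-1/469) = -4591314/1530439/(-66) - 2074/469 = -4591314/1530439*(-1/66) - 2074/469 = 765219/16834829 - 2074/469 = -34556547635/7895534801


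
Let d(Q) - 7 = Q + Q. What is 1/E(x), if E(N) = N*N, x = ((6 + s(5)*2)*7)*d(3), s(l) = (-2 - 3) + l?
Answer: 1/298116 ≈ 3.3544e-6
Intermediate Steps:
s(l) = -5 + l
d(Q) = 7 + 2*Q (d(Q) = 7 + (Q + Q) = 7 + 2*Q)
x = 546 (x = ((6 + (-5 + 5)*2)*7)*(7 + 2*3) = ((6 + 0*2)*7)*(7 + 6) = ((6 + 0)*7)*13 = (6*7)*13 = 42*13 = 546)
E(N) = N**2
1/E(x) = 1/(546**2) = 1/298116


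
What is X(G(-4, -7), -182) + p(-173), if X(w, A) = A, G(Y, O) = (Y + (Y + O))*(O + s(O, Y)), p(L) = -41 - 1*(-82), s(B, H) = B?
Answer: -141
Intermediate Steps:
p(L) = 41 (p(L) = -41 + 82 = 41)
G(Y, O) = 2*O*(O + 2*Y) (G(Y, O) = (Y + (Y + O))*(O + O) = (Y + (O + Y))*(2*O) = (O + 2*Y)*(2*O) = 2*O*(O + 2*Y))
X(G(-4, -7), -182) + p(-173) = -182 + 41 = -141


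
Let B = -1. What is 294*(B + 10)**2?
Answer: 23814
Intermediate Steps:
294*(B + 10)**2 = 294*(-1 + 10)**2 = 294*9**2 = 294*81 = 23814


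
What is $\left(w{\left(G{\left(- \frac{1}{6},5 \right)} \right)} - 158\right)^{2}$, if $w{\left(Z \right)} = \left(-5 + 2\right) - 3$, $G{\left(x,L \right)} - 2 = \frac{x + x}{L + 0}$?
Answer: $26896$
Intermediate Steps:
$G{\left(x,L \right)} = 2 + \frac{2 x}{L}$ ($G{\left(x,L \right)} = 2 + \frac{x + x}{L + 0} = 2 + \frac{2 x}{L}$)
$w{\left(Z \right)} = -6$ ($w{\left(Z \right)} = -3 - 3 = -6$)
$\left(w{\left(G{\left(- \frac{1}{6},5 \right)} \right)} - 158\right)^{2} = \left(-6 - 158\right)^{2} = \left(-164\right)^{2} = 26896$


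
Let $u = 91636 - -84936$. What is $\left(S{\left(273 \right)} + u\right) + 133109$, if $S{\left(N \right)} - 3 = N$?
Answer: $309957$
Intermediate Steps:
$u = 176572$ ($u = 91636 + 84936 = 176572$)
$S{\left(N \right)} = 3 + N$
$\left(S{\left(273 \right)} + u\right) + 133109 = \left(\left(3 + 273\right) + 176572\right) + 133109 = \left(276 + 176572\right) + 133109 = 176848 + 133109 = 309957$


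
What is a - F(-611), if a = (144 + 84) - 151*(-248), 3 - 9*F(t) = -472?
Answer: 338609/9 ≈ 37623.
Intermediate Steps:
F(t) = 475/9 (F(t) = 1/3 - 1/9*(-472) = 1/3 + 472/9 = 475/9)
a = 37676 (a = 228 + 37448 = 37676)
a - F(-611) = 37676 - 1*475/9 = 37676 - 475/9 = 338609/9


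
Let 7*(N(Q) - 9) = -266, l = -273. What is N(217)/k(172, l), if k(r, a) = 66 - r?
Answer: 29/106 ≈ 0.27358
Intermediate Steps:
N(Q) = -29 (N(Q) = 9 + (1/7)*(-266) = 9 - 38 = -29)
N(217)/k(172, l) = -29/(66 - 1*172) = -29/(66 - 172) = -29/(-106) = -29*(-1/106) = 29/106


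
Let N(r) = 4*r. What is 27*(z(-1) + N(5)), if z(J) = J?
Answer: 513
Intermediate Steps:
27*(z(-1) + N(5)) = 27*(-1 + 4*5) = 27*(-1 + 20) = 27*19 = 513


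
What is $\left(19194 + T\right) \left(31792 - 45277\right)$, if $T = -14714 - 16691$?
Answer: $164665335$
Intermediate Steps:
$T = -31405$ ($T = -14714 - 16691 = -31405$)
$\left(19194 + T\right) \left(31792 - 45277\right) = \left(19194 - 31405\right) \left(31792 - 45277\right) = \left(-12211\right) \left(-13485\right) = 164665335$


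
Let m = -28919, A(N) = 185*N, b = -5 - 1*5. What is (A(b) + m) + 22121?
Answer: -8648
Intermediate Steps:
b = -10 (b = -5 - 5 = -10)
(A(b) + m) + 22121 = (185*(-10) - 28919) + 22121 = (-1850 - 28919) + 22121 = -30769 + 22121 = -8648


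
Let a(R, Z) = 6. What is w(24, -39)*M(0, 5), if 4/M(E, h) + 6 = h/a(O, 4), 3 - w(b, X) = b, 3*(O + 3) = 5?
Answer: 504/31 ≈ 16.258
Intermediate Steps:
O = -4/3 (O = -3 + (1/3)*5 = -3 + 5/3 = -4/3 ≈ -1.3333)
w(b, X) = 3 - b
M(E, h) = 4/(-6 + h/6)
w(24, -39)*M(0, 5) = (3 - 1*24)*(24/(-36 + 5)) = (3 - 24)*(24/(-31)) = -504*(-1)/31 = -21*(-24/31) = 504/31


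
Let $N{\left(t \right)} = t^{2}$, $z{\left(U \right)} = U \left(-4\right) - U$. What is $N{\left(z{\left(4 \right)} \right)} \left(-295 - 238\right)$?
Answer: $-213200$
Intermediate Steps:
$z{\left(U \right)} = - 5 U$ ($z{\left(U \right)} = - 4 U - U = - 5 U$)
$N{\left(z{\left(4 \right)} \right)} \left(-295 - 238\right) = \left(\left(-5\right) 4\right)^{2} \left(-295 - 238\right) = \left(-20\right)^{2} \left(-533\right) = 400 \left(-533\right) = -213200$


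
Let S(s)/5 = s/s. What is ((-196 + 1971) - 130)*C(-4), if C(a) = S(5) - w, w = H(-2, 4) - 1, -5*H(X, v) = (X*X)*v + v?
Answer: 16450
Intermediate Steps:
S(s) = 5 (S(s) = 5*(s/s) = 5*1 = 5)
H(X, v) = -v/5 - v*X²/5 (H(X, v) = -((X*X)*v + v)/5 = -(X²*v + v)/5 = -(v*X² + v)/5 = -(v + v*X²)/5 = -v/5 - v*X²/5)
w = -5 (w = -⅕*4*(1 + (-2)²) - 1 = -⅕*4*(1 + 4) - 1 = -⅕*4*5 - 1 = -4 - 1 = -5)
C(a) = 10 (C(a) = 5 - 1*(-5) = 5 + 5 = 10)
((-196 + 1971) - 130)*C(-4) = ((-196 + 1971) - 130)*10 = (1775 - 130)*10 = 1645*10 = 16450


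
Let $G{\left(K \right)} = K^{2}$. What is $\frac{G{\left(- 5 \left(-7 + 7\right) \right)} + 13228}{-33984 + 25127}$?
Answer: $- \frac{13228}{8857} \approx -1.4935$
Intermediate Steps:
$\frac{G{\left(- 5 \left(-7 + 7\right) \right)} + 13228}{-33984 + 25127} = \frac{\left(- 5 \left(-7 + 7\right)\right)^{2} + 13228}{-33984 + 25127} = \frac{\left(\left(-5\right) 0\right)^{2} + 13228}{-8857} = \left(0^{2} + 13228\right) \left(- \frac{1}{8857}\right) = \left(0 + 13228\right) \left(- \frac{1}{8857}\right) = 13228 \left(- \frac{1}{8857}\right) = - \frac{13228}{8857}$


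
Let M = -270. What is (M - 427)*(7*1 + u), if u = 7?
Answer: -9758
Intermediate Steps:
(M - 427)*(7*1 + u) = (-270 - 427)*(7*1 + 7) = -697*(7 + 7) = -697*14 = -9758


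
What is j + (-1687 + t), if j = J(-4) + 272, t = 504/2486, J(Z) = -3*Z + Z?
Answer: -1748649/1243 ≈ -1406.8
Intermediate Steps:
J(Z) = -2*Z
t = 252/1243 (t = 504*(1/2486) = 252/1243 ≈ 0.20274)
j = 280 (j = -2*(-4) + 272 = 8 + 272 = 280)
j + (-1687 + t) = 280 + (-1687 + 252/1243) = 280 - 2096689/1243 = -1748649/1243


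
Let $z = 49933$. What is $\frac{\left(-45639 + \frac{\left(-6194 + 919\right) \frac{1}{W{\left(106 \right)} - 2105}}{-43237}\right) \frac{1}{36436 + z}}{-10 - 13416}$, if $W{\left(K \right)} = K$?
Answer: $\frac{1972306798916}{50112132617369011} \approx 3.9358 \cdot 10^{-5}$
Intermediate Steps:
$\frac{\left(-45639 + \frac{\left(-6194 + 919\right) \frac{1}{W{\left(106 \right)} - 2105}}{-43237}\right) \frac{1}{36436 + z}}{-10 - 13416} = \frac{\left(-45639 + \frac{\left(-6194 + 919\right) \frac{1}{106 - 2105}}{-43237}\right) \frac{1}{36436 + 49933}}{-10 - 13416} = \frac{\left(-45639 + - \frac{5275}{-1999} \left(- \frac{1}{43237}\right)\right) \frac{1}{86369}}{-10 - 13416} = \frac{\left(-45639 + \left(-5275\right) \left(- \frac{1}{1999}\right) \left(- \frac{1}{43237}\right)\right) \frac{1}{86369}}{-13426} = \left(-45639 + \frac{5275}{1999} \left(- \frac{1}{43237}\right)\right) \frac{1}{86369} \left(- \frac{1}{13426}\right) = \left(-45639 - \frac{5275}{86430763}\right) \frac{1}{86369} \left(- \frac{1}{13426}\right) = \left(- \frac{3944613597832}{86430763}\right) \frac{1}{86369} \left(- \frac{1}{13426}\right) = \left(- \frac{3944613597832}{7464938569547}\right) \left(- \frac{1}{13426}\right) = \frac{1972306798916}{50112132617369011}$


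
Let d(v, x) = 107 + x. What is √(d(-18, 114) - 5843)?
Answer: I*√5622 ≈ 74.98*I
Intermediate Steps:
√(d(-18, 114) - 5843) = √((107 + 114) - 5843) = √(221 - 5843) = √(-5622) = I*√5622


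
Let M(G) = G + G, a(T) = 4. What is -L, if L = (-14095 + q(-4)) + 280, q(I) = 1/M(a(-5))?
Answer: 110519/8 ≈ 13815.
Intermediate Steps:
M(G) = 2*G
q(I) = ⅛ (q(I) = 1/(2*4) = 1/8 = ⅛)
L = -110519/8 (L = (-14095 + ⅛) + 280 = -112759/8 + 280 = -110519/8 ≈ -13815.)
-L = -1*(-110519/8) = 110519/8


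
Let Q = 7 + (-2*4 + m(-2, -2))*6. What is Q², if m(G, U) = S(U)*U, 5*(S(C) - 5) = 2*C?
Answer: 208849/25 ≈ 8354.0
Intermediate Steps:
S(C) = 5 + 2*C/5 (S(C) = 5 + (2*C)/5 = 5 + 2*C/5)
m(G, U) = U*(5 + 2*U/5) (m(G, U) = (5 + 2*U/5)*U = U*(5 + 2*U/5))
Q = -457/5 (Q = 7 + (-2*4 + (⅕)*(-2)*(25 + 2*(-2)))*6 = 7 + (-8 + (⅕)*(-2)*(25 - 4))*6 = 7 + (-8 + (⅕)*(-2)*21)*6 = 7 + (-8 - 42/5)*6 = 7 - 82/5*6 = 7 - 492/5 = -457/5 ≈ -91.400)
Q² = (-457/5)² = 208849/25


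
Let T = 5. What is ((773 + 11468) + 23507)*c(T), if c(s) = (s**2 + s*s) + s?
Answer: 1966140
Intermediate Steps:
c(s) = s + 2*s**2 (c(s) = (s**2 + s**2) + s = 2*s**2 + s = s + 2*s**2)
((773 + 11468) + 23507)*c(T) = ((773 + 11468) + 23507)*(5*(1 + 2*5)) = (12241 + 23507)*(5*(1 + 10)) = 35748*(5*11) = 35748*55 = 1966140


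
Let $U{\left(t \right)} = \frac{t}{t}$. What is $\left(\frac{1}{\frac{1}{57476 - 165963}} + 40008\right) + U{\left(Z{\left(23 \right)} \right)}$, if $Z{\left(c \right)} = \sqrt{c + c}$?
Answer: $-68478$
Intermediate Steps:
$Z{\left(c \right)} = \sqrt{2} \sqrt{c}$ ($Z{\left(c \right)} = \sqrt{2 c} = \sqrt{2} \sqrt{c}$)
$U{\left(t \right)} = 1$
$\left(\frac{1}{\frac{1}{57476 - 165963}} + 40008\right) + U{\left(Z{\left(23 \right)} \right)} = \left(\frac{1}{\frac{1}{57476 - 165963}} + 40008\right) + 1 = \left(\frac{1}{\frac{1}{-108487}} + 40008\right) + 1 = \left(\frac{1}{- \frac{1}{108487}} + 40008\right) + 1 = \left(-108487 + 40008\right) + 1 = -68479 + 1 = -68478$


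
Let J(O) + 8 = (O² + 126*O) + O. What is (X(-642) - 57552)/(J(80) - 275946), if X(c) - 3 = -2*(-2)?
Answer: 57545/259394 ≈ 0.22184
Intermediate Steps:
X(c) = 7 (X(c) = 3 - 2*(-2) = 3 + 4 = 7)
J(O) = -8 + O² + 127*O (J(O) = -8 + ((O² + 126*O) + O) = -8 + (O² + 127*O) = -8 + O² + 127*O)
(X(-642) - 57552)/(J(80) - 275946) = (7 - 57552)/((-8 + 80² + 127*80) - 275946) = -57545/((-8 + 6400 + 10160) - 275946) = -57545/(16552 - 275946) = -57545/(-259394) = -57545*(-1/259394) = 57545/259394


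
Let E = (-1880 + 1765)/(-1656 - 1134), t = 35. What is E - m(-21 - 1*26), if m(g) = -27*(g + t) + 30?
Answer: -197509/558 ≈ -353.96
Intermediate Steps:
m(g) = -915 - 27*g (m(g) = -27*(g + 35) + 30 = -27*(35 + g) + 30 = (-945 - 27*g) + 30 = -915 - 27*g)
E = 23/558 (E = -115/(-2790) = -115*(-1/2790) = 23/558 ≈ 0.041219)
E - m(-21 - 1*26) = 23/558 - (-915 - 27*(-21 - 1*26)) = 23/558 - (-915 - 27*(-21 - 26)) = 23/558 - (-915 - 27*(-47)) = 23/558 - (-915 + 1269) = 23/558 - 1*354 = 23/558 - 354 = -197509/558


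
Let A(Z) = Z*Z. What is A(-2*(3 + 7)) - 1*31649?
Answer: -31249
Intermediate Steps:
A(Z) = Z²
A(-2*(3 + 7)) - 1*31649 = (-2*(3 + 7))² - 1*31649 = (-2*10)² - 31649 = (-20)² - 31649 = 400 - 31649 = -31249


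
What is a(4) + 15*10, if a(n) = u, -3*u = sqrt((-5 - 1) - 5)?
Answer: 150 - I*sqrt(11)/3 ≈ 150.0 - 1.1055*I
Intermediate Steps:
u = -I*sqrt(11)/3 (u = -sqrt((-5 - 1) - 5)/3 = -sqrt(-6 - 5)/3 = -I*sqrt(11)/3 ≈ -1.1055*I)
a(n) = -I*sqrt(11)/3
a(4) + 15*10 = -I*sqrt(11)/3 + 15*10 = -I*sqrt(11)/3 + 150 = 150 - I*sqrt(11)/3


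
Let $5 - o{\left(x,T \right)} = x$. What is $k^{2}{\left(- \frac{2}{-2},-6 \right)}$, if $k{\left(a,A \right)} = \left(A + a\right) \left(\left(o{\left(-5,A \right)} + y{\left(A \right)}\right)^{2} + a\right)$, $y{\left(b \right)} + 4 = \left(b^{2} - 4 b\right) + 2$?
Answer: $534765625$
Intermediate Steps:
$o{\left(x,T \right)} = 5 - x$
$y{\left(b \right)} = -2 + b^{2} - 4 b$ ($y{\left(b \right)} = -4 + \left(\left(b^{2} - 4 b\right) + 2\right) = -4 + \left(2 + b^{2} - 4 b\right) = -2 + b^{2} - 4 b$)
$k{\left(a,A \right)} = \left(A + a\right) \left(a + \left(8 + A^{2} - 4 A\right)^{2}\right)$ ($k{\left(a,A \right)} = \left(A + a\right) \left(\left(\left(5 - -5\right) - \left(2 - A^{2} + 4 A\right)\right)^{2} + a\right) = \left(A + a\right) \left(\left(\left(5 + 5\right) - \left(2 - A^{2} + 4 A\right)\right)^{2} + a\right) = \left(A + a\right) \left(\left(10 - \left(2 - A^{2} + 4 A\right)\right)^{2} + a\right) = \left(A + a\right) \left(\left(8 + A^{2} - 4 A\right)^{2} + a\right) = \left(A + a\right) \left(a + \left(8 + A^{2} - 4 A\right)^{2}\right)$)
$k^{2}{\left(- \frac{2}{-2},-6 \right)} = \left(\left(- \frac{2}{-2}\right)^{2} - 6 \left(- \frac{2}{-2}\right) - 6 \left(8 + \left(-6\right)^{2} - -24\right)^{2} + - \frac{2}{-2} \left(8 + \left(-6\right)^{2} - -24\right)^{2}\right)^{2} = \left(\left(\left(-2\right) \left(- \frac{1}{2}\right)\right)^{2} - 6 \left(\left(-2\right) \left(- \frac{1}{2}\right)\right) - 6 \left(8 + 36 + 24\right)^{2} + \left(-2\right) \left(- \frac{1}{2}\right) \left(8 + 36 + 24\right)^{2}\right)^{2} = \left(1^{2} - 6 - 6 \cdot 68^{2} + 1 \cdot 68^{2}\right)^{2} = \left(1 - 6 - 27744 + 1 \cdot 4624\right)^{2} = \left(1 - 6 - 27744 + 4624\right)^{2} = \left(-23125\right)^{2} = 534765625$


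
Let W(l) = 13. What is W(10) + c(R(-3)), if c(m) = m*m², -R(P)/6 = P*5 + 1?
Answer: 592717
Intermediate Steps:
R(P) = -6 - 30*P (R(P) = -6*(P*5 + 1) = -6*(5*P + 1) = -6*(1 + 5*P) = -6 - 30*P)
c(m) = m³
W(10) + c(R(-3)) = 13 + (-6 - 30*(-3))³ = 13 + (-6 + 90)³ = 13 + 84³ = 13 + 592704 = 592717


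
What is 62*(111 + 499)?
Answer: 37820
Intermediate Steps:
62*(111 + 499) = 62*610 = 37820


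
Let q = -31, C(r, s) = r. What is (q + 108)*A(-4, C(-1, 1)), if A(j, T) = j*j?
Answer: 1232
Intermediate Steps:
A(j, T) = j²
(q + 108)*A(-4, C(-1, 1)) = (-31 + 108)*(-4)² = 77*16 = 1232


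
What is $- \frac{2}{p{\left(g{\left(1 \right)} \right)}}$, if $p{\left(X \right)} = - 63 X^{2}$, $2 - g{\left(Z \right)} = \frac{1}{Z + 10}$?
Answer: $\frac{242}{27783} \approx 0.0087104$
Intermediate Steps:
$g{\left(Z \right)} = 2 - \frac{1}{10 + Z}$ ($g{\left(Z \right)} = 2 - \frac{1}{Z + 10} = 2 - \frac{1}{10 + Z}$)
$- \frac{2}{p{\left(g{\left(1 \right)} \right)}} = - \frac{2}{\left(-63\right) \left(\frac{19 + 2 \cdot 1}{10 + 1}\right)^{2}} = - \frac{2}{\left(-63\right) \left(\frac{19 + 2}{11}\right)^{2}} = - \frac{2}{\left(-63\right) \left(\frac{1}{11} \cdot 21\right)^{2}} = - \frac{2}{\left(-63\right) \left(\frac{21}{11}\right)^{2}} = - \frac{2}{\left(-63\right) \frac{441}{121}} = - \frac{2}{- \frac{27783}{121}} = \left(-2\right) \left(- \frac{121}{27783}\right) = \frac{242}{27783}$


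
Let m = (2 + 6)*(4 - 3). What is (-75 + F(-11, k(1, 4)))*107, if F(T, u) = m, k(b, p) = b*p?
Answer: -7169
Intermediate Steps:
m = 8 (m = 8*1 = 8)
F(T, u) = 8
(-75 + F(-11, k(1, 4)))*107 = (-75 + 8)*107 = -67*107 = -7169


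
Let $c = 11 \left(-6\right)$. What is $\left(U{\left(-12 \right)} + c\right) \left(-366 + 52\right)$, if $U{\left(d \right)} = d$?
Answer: $24492$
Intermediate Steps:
$c = -66$
$\left(U{\left(-12 \right)} + c\right) \left(-366 + 52\right) = \left(-12 - 66\right) \left(-366 + 52\right) = \left(-78\right) \left(-314\right) = 24492$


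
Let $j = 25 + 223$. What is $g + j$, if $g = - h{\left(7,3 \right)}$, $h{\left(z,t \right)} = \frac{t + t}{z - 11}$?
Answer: $\frac{499}{2} \approx 249.5$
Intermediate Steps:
$j = 248$
$h{\left(z,t \right)} = \frac{2 t}{-11 + z}$
$g = \frac{3}{2}$ ($g = - \frac{2 \cdot 3}{-11 + 7} = - \frac{2 \cdot 3}{-4} = - \frac{2 \cdot 3 \left(-1\right)}{4} = \left(-1\right) \left(- \frac{3}{2}\right) = \frac{3}{2} \approx 1.5$)
$g + j = \frac{3}{2} + 248 = \frac{499}{2}$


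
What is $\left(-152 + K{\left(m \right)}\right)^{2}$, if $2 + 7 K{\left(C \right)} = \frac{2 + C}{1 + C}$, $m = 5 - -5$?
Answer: $\frac{137217796}{5929} \approx 23144.0$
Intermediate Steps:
$m = 10$ ($m = 5 + 5 = 10$)
$K{\left(C \right)} = - \frac{2}{7} + \frac{2 + C}{7 \left(1 + C\right)}$ ($K{\left(C \right)} = - \frac{2}{7} + \frac{\left(2 + C\right) \frac{1}{1 + C}}{7} = - \frac{2}{7} + \frac{\frac{1}{1 + C} \left(2 + C\right)}{7} = - \frac{2}{7} + \frac{2 + C}{7 \left(1 + C\right)}$)
$\left(-152 + K{\left(m \right)}\right)^{2} = \left(-152 - \frac{10}{7 + 7 \cdot 10}\right)^{2} = \left(-152 - \frac{10}{7 + 70}\right)^{2} = \left(-152 - \frac{10}{77}\right)^{2} = \left(- \frac{11714}{77}\right)^{2} = \frac{137217796}{5929}$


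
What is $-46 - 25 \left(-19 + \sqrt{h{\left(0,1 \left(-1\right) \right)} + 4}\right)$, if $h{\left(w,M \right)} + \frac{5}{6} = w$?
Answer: $429 - \frac{25 \sqrt{114}}{6} \approx 384.51$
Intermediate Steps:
$h{\left(w,M \right)} = - \frac{5}{6} + w$
$-46 - 25 \left(-19 + \sqrt{h{\left(0,1 \left(-1\right) \right)} + 4}\right) = -46 - 25 \left(-19 + \sqrt{\left(- \frac{5}{6} + 0\right) + 4}\right) = -46 - 25 \left(-19 + \sqrt{- \frac{5}{6} + 4}\right) = -46 - 25 \left(-19 + \sqrt{\frac{19}{6}}\right) = -46 - 25 \left(-19 + \frac{\sqrt{114}}{6}\right) = -46 + \left(475 - \frac{25 \sqrt{114}}{6}\right) = 429 - \frac{25 \sqrt{114}}{6}$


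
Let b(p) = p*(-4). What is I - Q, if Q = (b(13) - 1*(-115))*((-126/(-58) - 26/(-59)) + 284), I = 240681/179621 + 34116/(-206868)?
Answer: -95659366452921799/5298088262909 ≈ -18055.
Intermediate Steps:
b(p) = -4*p
I = 3638437256/3096486419 (I = 240681*(1/179621) + 34116*(-1/206868) = 240681/179621 - 2843/17239 = 3638437256/3096486419 ≈ 1.1750)
Q = 30894885/1711 (Q = (-4*13 - 1*(-115))*((-126/(-58) - 26/(-59)) + 284) = (-52 + 115)*((-126*(-1/58) - 26*(-1/59)) + 284) = 63*((63/29 + 26/59) + 284) = 63*(4471/1711 + 284) = 63*(490395/1711) = 30894885/1711 ≈ 18057.)
I - Q = 3638437256/3096486419 - 1*30894885/1711 = 3638437256/3096486419 - 30894885/1711 = -95659366452921799/5298088262909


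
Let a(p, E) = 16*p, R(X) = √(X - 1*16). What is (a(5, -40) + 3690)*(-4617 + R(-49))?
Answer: -17406090 + 3770*I*√65 ≈ -1.7406e+7 + 30395.0*I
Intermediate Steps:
R(X) = √(-16 + X) (R(X) = √(X - 16) = √(-16 + X))
(a(5, -40) + 3690)*(-4617 + R(-49)) = (16*5 + 3690)*(-4617 + √(-16 - 49)) = (80 + 3690)*(-4617 + √(-65)) = 3770*(-4617 + I*√65) = -17406090 + 3770*I*√65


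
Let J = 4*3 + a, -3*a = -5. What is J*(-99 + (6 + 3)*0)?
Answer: -1353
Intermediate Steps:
a = 5/3 (a = -1/3*(-5) = 5/3 ≈ 1.6667)
J = 41/3 (J = 4*3 + 5/3 = 12 + 5/3 = 41/3 ≈ 13.667)
J*(-99 + (6 + 3)*0) = 41*(-99 + (6 + 3)*0)/3 = 41*(-99 + 9*0)/3 = 41*(-99 + 0)/3 = (41/3)*(-99) = -1353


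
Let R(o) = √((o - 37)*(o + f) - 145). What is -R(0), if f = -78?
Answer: -√2741 ≈ -52.355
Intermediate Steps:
R(o) = √(-145 + (-78 + o)*(-37 + o)) (R(o) = √((o - 37)*(o - 78) - 145) = √((-37 + o)*(-78 + o) - 145) = √((-78 + o)*(-37 + o) - 145) = √(-145 + (-78 + o)*(-37 + o)))
-R(0) = -√(2741 + 0² - 115*0) = -√(2741 + 0 + 0) = -√2741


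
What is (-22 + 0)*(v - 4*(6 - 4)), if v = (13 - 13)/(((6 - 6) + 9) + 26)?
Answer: 176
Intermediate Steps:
v = 0 (v = 0/((0 + 9) + 26) = 0/(9 + 26) = 0/35 = 0*(1/35) = 0)
(-22 + 0)*(v - 4*(6 - 4)) = (-22 + 0)*(0 - 4*(6 - 4)) = -22*(0 - 4*2) = -22*(0 - 8) = -22*(-8) = 176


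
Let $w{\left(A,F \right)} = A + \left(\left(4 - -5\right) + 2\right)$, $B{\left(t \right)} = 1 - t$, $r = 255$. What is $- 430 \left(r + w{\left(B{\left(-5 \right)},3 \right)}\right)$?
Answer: $-116960$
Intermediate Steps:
$w{\left(A,F \right)} = 11 + A$ ($w{\left(A,F \right)} = A + \left(\left(4 + 5\right) + 2\right) = A + \left(9 + 2\right) = A + 11 = 11 + A$)
$- 430 \left(r + w{\left(B{\left(-5 \right)},3 \right)}\right) = - 430 \left(255 + \left(11 + \left(1 - -5\right)\right)\right) = - 430 \left(255 + \left(11 + \left(1 + 5\right)\right)\right) = - 430 \left(255 + \left(11 + 6\right)\right) = - 430 \left(255 + 17\right) = \left(-430\right) 272 = -116960$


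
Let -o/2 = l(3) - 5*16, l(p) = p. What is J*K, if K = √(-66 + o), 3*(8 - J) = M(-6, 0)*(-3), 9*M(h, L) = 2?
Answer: 148*√22/9 ≈ 77.131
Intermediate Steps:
M(h, L) = 2/9 (M(h, L) = (⅑)*2 = 2/9)
o = 154 (o = -2*(3 - 5*16) = -2*(3 - 80) = -2*(-77) = 154)
J = 74/9 (J = 8 - 2*(-3)/27 = 8 - ⅓*(-⅔) = 8 + 2/9 = 74/9 ≈ 8.2222)
K = 2*√22 (K = √(-66 + 154) = √88 = 2*√22 ≈ 9.3808)
J*K = 74*(2*√22)/9 = 148*√22/9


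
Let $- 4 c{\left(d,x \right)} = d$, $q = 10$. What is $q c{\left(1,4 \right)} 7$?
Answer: $- \frac{35}{2} \approx -17.5$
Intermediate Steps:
$c{\left(d,x \right)} = - \frac{d}{4}$
$q c{\left(1,4 \right)} 7 = 10 \left(\left(- \frac{1}{4}\right) 1\right) 7 = 10 \left(- \frac{1}{4}\right) 7 = \left(- \frac{5}{2}\right) 7 = - \frac{35}{2}$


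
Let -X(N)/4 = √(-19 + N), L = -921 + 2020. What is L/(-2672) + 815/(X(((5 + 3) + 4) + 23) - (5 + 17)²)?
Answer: -136359/66800 ≈ -2.0413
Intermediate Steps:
L = 1099
X(N) = -4*√(-19 + N)
L/(-2672) + 815/(X(((5 + 3) + 4) + 23) - (5 + 17)²) = 1099/(-2672) + 815/(-4*√(-19 + (((5 + 3) + 4) + 23)) - (5 + 17)²) = 1099*(-1/2672) + 815/(-4*√(-19 + ((8 + 4) + 23)) - 1*22²) = -1099/2672 + 815/(-4*√(-19 + (12 + 23)) - 1*484) = -1099/2672 + 815/(-4*√(-19 + 35) - 484) = -1099/2672 + 815/(-4*√16 - 484) = -1099/2672 + 815/(-4*4 - 484) = -1099/2672 + 815/(-16 - 484) = -1099/2672 + 815/(-500) = -1099/2672 + 815*(-1/500) = -1099/2672 - 163/100 = -136359/66800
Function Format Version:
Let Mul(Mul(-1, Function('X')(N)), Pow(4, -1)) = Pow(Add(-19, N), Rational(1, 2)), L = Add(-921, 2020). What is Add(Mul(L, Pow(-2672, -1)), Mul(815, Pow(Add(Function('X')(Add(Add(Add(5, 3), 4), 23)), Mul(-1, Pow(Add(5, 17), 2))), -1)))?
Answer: Rational(-136359, 66800) ≈ -2.0413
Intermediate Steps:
L = 1099
Function('X')(N) = Mul(-4, Pow(Add(-19, N), Rational(1, 2)))
Add(Mul(L, Pow(-2672, -1)), Mul(815, Pow(Add(Function('X')(Add(Add(Add(5, 3), 4), 23)), Mul(-1, Pow(Add(5, 17), 2))), -1))) = Add(Mul(1099, Pow(-2672, -1)), Mul(815, Pow(Add(Mul(-4, Pow(Add(-19, Add(Add(Add(5, 3), 4), 23)), Rational(1, 2))), Mul(-1, Pow(Add(5, 17), 2))), -1))) = Add(Mul(1099, Rational(-1, 2672)), Mul(815, Pow(Add(Mul(-4, Pow(Add(-19, Add(Add(8, 4), 23)), Rational(1, 2))), Mul(-1, Pow(22, 2))), -1))) = Add(Rational(-1099, 2672), Mul(815, Pow(Add(Mul(-4, Pow(Add(-19, Add(12, 23)), Rational(1, 2))), Mul(-1, 484)), -1))) = Add(Rational(-1099, 2672), Mul(815, Pow(Add(Mul(-4, Pow(Add(-19, 35), Rational(1, 2))), -484), -1))) = Add(Rational(-1099, 2672), Mul(815, Pow(Add(Mul(-4, Pow(16, Rational(1, 2))), -484), -1))) = Add(Rational(-1099, 2672), Mul(815, Pow(Add(Mul(-4, 4), -484), -1))) = Add(Rational(-1099, 2672), Mul(815, Pow(Add(-16, -484), -1))) = Add(Rational(-1099, 2672), Mul(815, Pow(-500, -1))) = Add(Rational(-1099, 2672), Mul(815, Rational(-1, 500))) = Add(Rational(-1099, 2672), Rational(-163, 100)) = Rational(-136359, 66800)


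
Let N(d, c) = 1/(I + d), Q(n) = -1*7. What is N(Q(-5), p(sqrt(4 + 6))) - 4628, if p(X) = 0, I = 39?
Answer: -148095/32 ≈ -4628.0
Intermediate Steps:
Q(n) = -7
N(d, c) = 1/(39 + d)
N(Q(-5), p(sqrt(4 + 6))) - 4628 = 1/(39 - 7) - 4628 = 1/32 - 4628 = -148095/32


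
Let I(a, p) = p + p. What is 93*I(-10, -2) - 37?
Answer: -409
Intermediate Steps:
I(a, p) = 2*p
93*I(-10, -2) - 37 = 93*(2*(-2)) - 37 = 93*(-4) - 37 = -372 - 37 = -409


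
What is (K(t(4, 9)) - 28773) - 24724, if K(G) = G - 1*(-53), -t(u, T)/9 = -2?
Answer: -53426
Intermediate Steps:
t(u, T) = 18 (t(u, T) = -9*(-2) = 18)
K(G) = 53 + G (K(G) = G + 53 = 53 + G)
(K(t(4, 9)) - 28773) - 24724 = ((53 + 18) - 28773) - 24724 = (71 - 28773) - 24724 = -28702 - 24724 = -53426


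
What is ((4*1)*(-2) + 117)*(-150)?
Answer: -16350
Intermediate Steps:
((4*1)*(-2) + 117)*(-150) = (4*(-2) + 117)*(-150) = (-8 + 117)*(-150) = 109*(-150) = -16350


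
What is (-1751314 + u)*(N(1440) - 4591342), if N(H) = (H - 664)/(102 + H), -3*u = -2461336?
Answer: 9885613822970164/2313 ≈ 4.2739e+12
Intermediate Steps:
u = 2461336/3 (u = -⅓*(-2461336) = 2461336/3 ≈ 8.2045e+5)
N(H) = (-664 + H)/(102 + H)
(-1751314 + u)*(N(1440) - 4591342) = (-1751314 + 2461336/3)*((-664 + 1440)/(102 + 1440) - 4591342) = -2792606*(776/1542 - 4591342)/3 = -2792606*((1/1542)*776 - 4591342)/3 = -2792606*(388/771 - 4591342)/3 = -2792606/3*(-3539924294/771) = 9885613822970164/2313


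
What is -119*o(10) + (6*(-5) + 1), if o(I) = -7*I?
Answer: 8301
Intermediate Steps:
-119*o(10) + (6*(-5) + 1) = -(-833)*10 + (6*(-5) + 1) = -119*(-70) + (-30 + 1) = 8330 - 29 = 8301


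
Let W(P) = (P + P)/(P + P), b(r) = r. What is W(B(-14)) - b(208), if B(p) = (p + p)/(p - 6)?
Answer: -207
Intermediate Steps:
B(p) = 2*p/(-6 + p) (B(p) = (2*p)/(-6 + p) = 2*p/(-6 + p))
W(P) = 1 (W(P) = (2*P)/((2*P)) = (2*P)*(1/(2*P)) = 1)
W(B(-14)) - b(208) = 1 - 1*208 = 1 - 208 = -207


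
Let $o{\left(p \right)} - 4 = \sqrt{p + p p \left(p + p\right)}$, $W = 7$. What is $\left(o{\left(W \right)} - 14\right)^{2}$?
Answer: $793 - 60 \sqrt{77} \approx 266.5$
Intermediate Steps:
$o{\left(p \right)} = 4 + \sqrt{p + 2 p^{3}}$ ($o{\left(p \right)} = 4 + \sqrt{p + p p \left(p + p\right)} = 4 + \sqrt{p + p^{2} \cdot 2 p} = 4 + \sqrt{p + 2 p^{3}}$)
$\left(o{\left(W \right)} - 14\right)^{2} = \left(\left(4 + \sqrt{7 + 2 \cdot 7^{3}}\right) - 14\right)^{2} = \left(\left(4 + \sqrt{7 + 2 \cdot 343}\right) - 14\right)^{2} = \left(\left(4 + \sqrt{7 + 686}\right) - 14\right)^{2} = \left(\left(4 + \sqrt{693}\right) - 14\right)^{2} = \left(\left(4 + 3 \sqrt{77}\right) - 14\right)^{2} = \left(-10 + 3 \sqrt{77}\right)^{2}$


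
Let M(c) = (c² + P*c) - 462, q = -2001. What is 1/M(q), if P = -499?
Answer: 1/5002038 ≈ 1.9992e-7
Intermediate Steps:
M(c) = -462 + c² - 499*c (M(c) = (c² - 499*c) - 462 = -462 + c² - 499*c)
1/M(q) = 1/(-462 + (-2001)² - 499*(-2001)) = 1/(-462 + 4004001 + 998499) = 1/5002038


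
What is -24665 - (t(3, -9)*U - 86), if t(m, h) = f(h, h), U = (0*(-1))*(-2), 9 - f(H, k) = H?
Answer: -24579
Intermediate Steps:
f(H, k) = 9 - H
U = 0 (U = 0*(-2) = 0)
t(m, h) = 9 - h
-24665 - (t(3, -9)*U - 86) = -24665 - ((9 - 1*(-9))*0 - 86) = -24665 - ((9 + 9)*0 - 86) = -24665 - (18*0 - 86) = -24665 - (0 - 86) = -24665 - 1*(-86) = -24665 + 86 = -24579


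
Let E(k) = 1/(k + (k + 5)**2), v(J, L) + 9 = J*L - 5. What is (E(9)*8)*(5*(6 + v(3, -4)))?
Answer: -160/41 ≈ -3.9024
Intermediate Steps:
v(J, L) = -14 + J*L (v(J, L) = -9 + (J*L - 5) = -9 + (-5 + J*L) = -14 + J*L)
E(k) = 1/(k + (5 + k)**2)
(E(9)*8)*(5*(6 + v(3, -4))) = (8/(9 + (5 + 9)**2))*(5*(6 + (-14 + 3*(-4)))) = (8/(9 + 14**2))*(5*(6 + (-14 - 12))) = (8/(9 + 196))*(5*(6 - 26)) = (8/205)*(5*(-20)) = ((1/205)*8)*(-100) = (8/205)*(-100) = -160/41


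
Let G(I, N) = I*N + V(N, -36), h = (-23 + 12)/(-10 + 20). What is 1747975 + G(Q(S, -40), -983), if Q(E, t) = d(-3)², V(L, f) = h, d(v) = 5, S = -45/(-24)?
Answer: 17233989/10 ≈ 1.7234e+6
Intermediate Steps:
S = 15/8 (S = -45*(-1/24) = 15/8 ≈ 1.8750)
h = -11/10 ≈ -1.1000
V(L, f) = -11/10
Q(E, t) = 25 (Q(E, t) = 5² = 25)
G(I, N) = -11/10 + I*N (G(I, N) = I*N - 11/10 = -11/10 + I*N)
1747975 + G(Q(S, -40), -983) = 1747975 + (-11/10 + 25*(-983)) = 1747975 + (-11/10 - 24575) = 1747975 - 245761/10 = 17233989/10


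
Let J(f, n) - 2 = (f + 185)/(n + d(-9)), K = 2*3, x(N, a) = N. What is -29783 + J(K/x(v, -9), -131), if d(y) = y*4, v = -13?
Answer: -64656950/2171 ≈ -29782.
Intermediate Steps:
K = 6
d(y) = 4*y
J(f, n) = 2 + (185 + f)/(-36 + n) (J(f, n) = 2 + (f + 185)/(n + 4*(-9)) = 2 + (185 + f)/(n - 36) = 2 + (185 + f)/(-36 + n))
-29783 + J(K/x(v, -9), -131) = -29783 + (113 + 6/(-13) + 2*(-131))/(-36 - 131) = -29783 + (113 + 6*(-1/13) - 262)/(-167) = -29783 - (113 - 6/13 - 262)/167 = -29783 - 1/167*(-1943/13) = -29783 + 1943/2171 = -64656950/2171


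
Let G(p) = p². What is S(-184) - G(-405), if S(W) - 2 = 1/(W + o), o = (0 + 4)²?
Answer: -27555865/168 ≈ -1.6402e+5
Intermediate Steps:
o = 16 (o = 4² = 16)
S(W) = 2 + 1/(16 + W) (S(W) = 2 + 1/(W + 16) = 2 + 1/(16 + W))
S(-184) - G(-405) = (33 + 2*(-184))/(16 - 184) - 1*(-405)² = (33 - 368)/(-168) - 1*164025 = -1/168*(-335) - 164025 = 335/168 - 164025 = -27555865/168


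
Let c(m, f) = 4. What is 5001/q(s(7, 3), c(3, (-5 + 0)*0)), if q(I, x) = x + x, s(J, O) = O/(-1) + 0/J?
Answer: 5001/8 ≈ 625.13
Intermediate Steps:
s(J, O) = -O (s(J, O) = O*(-1) + 0 = -O + 0 = -O)
q(I, x) = 2*x
5001/q(s(7, 3), c(3, (-5 + 0)*0)) = 5001/((2*4)) = 5001/8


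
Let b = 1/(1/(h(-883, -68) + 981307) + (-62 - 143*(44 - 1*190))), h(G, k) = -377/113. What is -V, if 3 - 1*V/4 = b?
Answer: -27698320390788/2308230328337 ≈ -12.000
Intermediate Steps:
h(G, k) = -377/113 (h(G, k) = -377*1/113 = -377/113)
b = 110887314/2308230328337 (b = 1/(1/(-377/113 + 981307) + (-62 - 143*(44 - 1*190))) = 1/(1/(110887314/113) + (-62 - 143*(44 - 190))) = 1/(113/110887314 + (-62 - 143*(-146))) = 1/(113/110887314 + (-62 + 20878)) = 1/(113/110887314 + 20816) = 1/(2308230328337/110887314) = 110887314/2308230328337 ≈ 4.8040e-5)
V = 27698320390788/2308230328337 (V = 12 - 4*110887314/2308230328337 = 12 - 443549256/2308230328337 = 27698320390788/2308230328337 ≈ 12.000)
-V = -1*27698320390788/2308230328337 = -27698320390788/2308230328337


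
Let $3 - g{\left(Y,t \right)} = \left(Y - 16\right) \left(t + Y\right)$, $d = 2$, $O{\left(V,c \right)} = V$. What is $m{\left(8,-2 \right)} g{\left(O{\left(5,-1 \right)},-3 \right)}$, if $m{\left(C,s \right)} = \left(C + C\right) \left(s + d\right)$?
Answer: $0$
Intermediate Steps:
$g{\left(Y,t \right)} = 3 - \left(-16 + Y\right) \left(Y + t\right)$ ($g{\left(Y,t \right)} = 3 - \left(Y - 16\right) \left(t + Y\right) = 3 - \left(-16 + Y\right) \left(Y + t\right)$)
$m{\left(C,s \right)} = 2 C \left(2 + s\right)$ ($m{\left(C,s \right)} = \left(C + C\right) \left(s + 2\right) = 2 C \left(2 + s\right)$)
$m{\left(8,-2 \right)} g{\left(O{\left(5,-1 \right)},-3 \right)} = 2 \cdot 8 \left(2 - 2\right) \left(3 - 5^{2} + 16 \cdot 5 + 16 \left(-3\right) - 5 \left(-3\right)\right) = 2 \cdot 8 \cdot 0 \left(3 - 25 + 80 - 48 + 15\right) = 0 \left(3 - 25 + 80 - 48 + 15\right) = 0 \cdot 25 = 0$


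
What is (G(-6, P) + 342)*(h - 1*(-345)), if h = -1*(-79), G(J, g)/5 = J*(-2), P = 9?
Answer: 170448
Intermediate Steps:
G(J, g) = -10*J (G(J, g) = 5*(J*(-2)) = 5*(-2*J) = -10*J)
h = 79
(G(-6, P) + 342)*(h - 1*(-345)) = (-10*(-6) + 342)*(79 - 1*(-345)) = (60 + 342)*(79 + 345) = 402*424 = 170448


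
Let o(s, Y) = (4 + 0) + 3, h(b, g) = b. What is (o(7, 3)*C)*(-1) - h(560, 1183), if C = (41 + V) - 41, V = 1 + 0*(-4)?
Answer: -567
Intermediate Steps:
o(s, Y) = 7 (o(s, Y) = 4 + 3 = 7)
V = 1 (V = 1 + 0 = 1)
C = 1 (C = (41 + 1) - 41 = 42 - 41 = 1)
(o(7, 3)*C)*(-1) - h(560, 1183) = (7*1)*(-1) - 1*560 = 7*(-1) - 560 = -7 - 560 = -567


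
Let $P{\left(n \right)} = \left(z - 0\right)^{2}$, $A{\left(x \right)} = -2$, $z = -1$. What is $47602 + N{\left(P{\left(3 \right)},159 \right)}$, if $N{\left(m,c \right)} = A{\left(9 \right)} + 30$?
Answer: $47630$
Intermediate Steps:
$P{\left(n \right)} = 1$ ($P{\left(n \right)} = \left(-1 - 0\right)^{2} = \left(-1 + 0\right)^{2} = \left(-1\right)^{2} = 1$)
$N{\left(m,c \right)} = 28$ ($N{\left(m,c \right)} = -2 + 30 = 28$)
$47602 + N{\left(P{\left(3 \right)},159 \right)} = 47602 + 28 = 47630$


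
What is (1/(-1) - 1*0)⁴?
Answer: 1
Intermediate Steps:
(1/(-1) - 1*0)⁴ = (-1 + 0)⁴ = (-1)⁴ = 1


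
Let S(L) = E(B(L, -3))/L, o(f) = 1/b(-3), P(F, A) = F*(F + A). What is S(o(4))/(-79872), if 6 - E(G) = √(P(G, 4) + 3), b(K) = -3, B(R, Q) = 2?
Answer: 3/13312 - √15/26624 ≈ 7.9891e-5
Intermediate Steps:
P(F, A) = F*(A + F)
E(G) = 6 - √(3 + G*(4 + G)) (E(G) = 6 - √(G*(4 + G) + 3) = 6 - √(3 + G*(4 + G)))
o(f) = -⅓ (o(f) = 1/(-3) = -⅓)
S(L) = (6 - √15)/L (S(L) = (6 - √(3 + 2*(4 + 2)))/L = (6 - √(3 + 2*6))/L = (6 - √(3 + 12))/L = (6 - √15)/L)
S(o(4))/(-79872) = ((6 - √15)/(-⅓))/(-79872) = -3*(6 - √15)*(-1/79872) = (-18 + 3*√15)*(-1/79872) = 3/13312 - √15/26624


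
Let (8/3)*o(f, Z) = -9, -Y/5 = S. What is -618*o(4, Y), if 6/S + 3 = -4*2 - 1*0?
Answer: 8343/4 ≈ 2085.8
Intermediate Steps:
S = -6/11 (S = 6/(-3 + (-4*2 - 1*0)) = 6/(-3 + (-8 + 0)) = 6/(-3 - 8) = 6/(-11) = 6*(-1/11) = -6/11 ≈ -0.54545)
Y = 30/11 (Y = -5*(-6/11) = 30/11 ≈ 2.7273)
o(f, Z) = -27/8 (o(f, Z) = (3/8)*(-9) = -27/8)
-618*o(4, Y) = -618*(-27/8) = 8343/4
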